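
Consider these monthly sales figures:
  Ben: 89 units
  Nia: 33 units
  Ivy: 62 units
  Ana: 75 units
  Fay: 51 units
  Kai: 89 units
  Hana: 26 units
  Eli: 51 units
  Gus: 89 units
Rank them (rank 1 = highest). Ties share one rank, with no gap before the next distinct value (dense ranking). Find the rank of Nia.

5

Sorted (descending): 89, 89, 89, 75, 62, 51, 51, 33, 26
The 3 values of 89 share dense rank 1.
The 2 values of 51 share dense rank 4.
Remaining distinct values take the next consecutive integers.
Nia has value 33 units → rank 5.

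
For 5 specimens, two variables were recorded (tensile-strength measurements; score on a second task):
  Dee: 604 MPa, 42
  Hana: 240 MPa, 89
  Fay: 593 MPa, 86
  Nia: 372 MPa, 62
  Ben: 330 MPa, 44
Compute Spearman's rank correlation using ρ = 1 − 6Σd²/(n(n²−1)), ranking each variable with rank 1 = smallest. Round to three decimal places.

Ranks of variable 1: 5, 1, 4, 3, 2
Ranks of variable 2: 1, 5, 4, 3, 2
d = r₁ − r₂: 4, -4, 0, 0, 0
d²: 16, 16, 0, 0, 0; Σd² = 32
ρ = 1 − 6·32/(5·24) = 1 − 192/120 = -0.600

-0.600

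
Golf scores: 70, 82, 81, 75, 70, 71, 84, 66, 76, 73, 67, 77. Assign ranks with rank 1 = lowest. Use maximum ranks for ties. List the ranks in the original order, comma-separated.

Sorted (ascending): 66, 67, 70, 70, 71, 73, 75, 76, 77, 81, 82, 84
The 2 values of 70 occupy positions 3–4 → each gets rank 4.

4, 11, 10, 7, 4, 5, 12, 1, 8, 6, 2, 9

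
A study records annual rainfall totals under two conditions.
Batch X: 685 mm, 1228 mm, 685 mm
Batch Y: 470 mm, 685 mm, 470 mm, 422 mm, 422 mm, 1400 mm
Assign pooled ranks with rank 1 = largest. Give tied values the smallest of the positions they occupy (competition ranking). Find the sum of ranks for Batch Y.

Sorted (descending): 1400, 1228, 685, 685, 685, 470, 470, 422, 422
The 3 values of 685 occupy positions 3–5 → each gets rank 3.
The 2 values of 470 occupy positions 6–7 → each gets rank 6.
The 2 values of 422 occupy positions 8–9 → each gets rank 8.
Batch Y values → pooled ranks: 470→6, 685→3, 470→6, 422→8, 422→8, 1400→1
Rank sum = 6 + 3 + 6 + 8 + 8 + 1 = 32

32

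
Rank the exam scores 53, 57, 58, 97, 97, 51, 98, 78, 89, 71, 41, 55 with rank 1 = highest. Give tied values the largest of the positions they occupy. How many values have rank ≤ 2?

Sorted (descending): 98, 97, 97, 89, 78, 71, 58, 57, 55, 53, 51, 41
The 2 values of 97 occupy positions 2–3 → each gets rank 3.
Ranks ≤ 2: {1} → 1 value.

1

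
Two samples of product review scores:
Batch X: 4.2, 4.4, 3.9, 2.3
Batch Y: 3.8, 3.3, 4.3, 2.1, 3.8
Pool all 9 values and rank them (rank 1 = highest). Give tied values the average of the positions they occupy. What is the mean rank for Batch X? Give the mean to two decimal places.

4.00

Sorted (descending): 4.4, 4.3, 4.2, 3.9, 3.8, 3.8, 3.3, 2.3, 2.1
The 2 values of 3.8 occupy positions 5–6 → average rank (5+6)/2 = 5.5.
Batch X values → pooled ranks: 4.2→3, 4.4→1, 3.9→4, 2.3→8
Mean rank = (3 + 1 + 4 + 8) / 4 = 4.00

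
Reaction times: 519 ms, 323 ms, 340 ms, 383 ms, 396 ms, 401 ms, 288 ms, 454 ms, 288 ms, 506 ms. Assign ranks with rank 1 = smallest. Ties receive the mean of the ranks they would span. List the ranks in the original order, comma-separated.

Sorted (ascending): 288, 288, 323, 340, 383, 396, 401, 454, 506, 519
The 2 values of 288 occupy positions 1–2 → average rank (1+2)/2 = 1.5.

10, 3, 4, 5, 6, 7, 1.5, 8, 1.5, 9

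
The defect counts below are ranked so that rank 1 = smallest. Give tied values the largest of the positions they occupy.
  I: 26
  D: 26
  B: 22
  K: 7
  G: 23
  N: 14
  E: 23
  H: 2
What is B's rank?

Sorted (ascending): 2, 7, 14, 22, 23, 23, 26, 26
The 2 values of 23 occupy positions 5–6 → each gets rank 6.
The 2 values of 26 occupy positions 7–8 → each gets rank 8.
B has value 22 → rank 4.

4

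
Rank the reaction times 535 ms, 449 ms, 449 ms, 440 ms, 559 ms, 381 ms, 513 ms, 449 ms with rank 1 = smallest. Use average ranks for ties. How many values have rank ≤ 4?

5

Sorted (ascending): 381, 440, 449, 449, 449, 513, 535, 559
The 3 values of 449 occupy positions 3–5 → average rank 4.
Ranks ≤ 4: {1, 2, 4, 4, 4} → 5 values.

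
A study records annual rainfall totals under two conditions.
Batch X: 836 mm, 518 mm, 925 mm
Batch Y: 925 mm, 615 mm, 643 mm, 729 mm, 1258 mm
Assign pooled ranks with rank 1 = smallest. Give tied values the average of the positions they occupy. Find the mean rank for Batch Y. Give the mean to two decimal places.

4.70

Sorted (ascending): 518, 615, 643, 729, 836, 925, 925, 1258
The 2 values of 925 occupy positions 6–7 → average rank (6+7)/2 = 6.5.
Batch Y values → pooled ranks: 925→6.5, 615→2, 643→3, 729→4, 1258→8
Mean rank = (6.5 + 2 + 3 + 4 + 8) / 5 = 4.70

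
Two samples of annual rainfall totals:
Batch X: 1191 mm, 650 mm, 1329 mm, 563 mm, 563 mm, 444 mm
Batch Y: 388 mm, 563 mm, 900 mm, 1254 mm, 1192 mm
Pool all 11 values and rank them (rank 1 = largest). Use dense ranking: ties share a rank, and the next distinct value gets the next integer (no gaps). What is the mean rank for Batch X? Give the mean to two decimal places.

5.50

Sorted (descending): 1329, 1254, 1192, 1191, 900, 650, 563, 563, 563, 444, 388
The 3 values of 563 share dense rank 7.
Remaining distinct values take the next consecutive integers.
Batch X values → pooled ranks: 1191→4, 650→6, 1329→1, 563→7, 563→7, 444→8
Mean rank = (4 + 6 + 1 + 7 + 7 + 8) / 6 = 5.50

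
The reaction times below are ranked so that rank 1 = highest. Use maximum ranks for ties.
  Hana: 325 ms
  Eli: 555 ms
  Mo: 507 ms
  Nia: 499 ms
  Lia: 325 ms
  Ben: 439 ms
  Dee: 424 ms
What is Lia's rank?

7

Sorted (descending): 555, 507, 499, 439, 424, 325, 325
The 2 values of 325 occupy positions 6–7 → each gets rank 7.
Lia has value 325 ms → rank 7.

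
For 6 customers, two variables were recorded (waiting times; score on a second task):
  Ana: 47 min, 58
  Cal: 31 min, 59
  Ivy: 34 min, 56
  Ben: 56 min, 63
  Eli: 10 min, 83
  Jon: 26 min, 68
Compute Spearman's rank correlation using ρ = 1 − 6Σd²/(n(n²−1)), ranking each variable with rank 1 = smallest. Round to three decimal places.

-0.600

Ranks of variable 1: 5, 3, 4, 6, 1, 2
Ranks of variable 2: 2, 3, 1, 4, 6, 5
d = r₁ − r₂: 3, 0, 3, 2, -5, -3
d²: 9, 0, 9, 4, 25, 9; Σd² = 56
ρ = 1 − 6·56/(6·35) = 1 − 336/210 = -0.600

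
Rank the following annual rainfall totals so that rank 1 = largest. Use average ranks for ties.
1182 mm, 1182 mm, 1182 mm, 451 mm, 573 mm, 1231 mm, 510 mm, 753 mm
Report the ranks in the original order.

3, 3, 3, 8, 6, 1, 7, 5

Sorted (descending): 1231, 1182, 1182, 1182, 753, 573, 510, 451
The 3 values of 1182 occupy positions 2–4 → average rank 3.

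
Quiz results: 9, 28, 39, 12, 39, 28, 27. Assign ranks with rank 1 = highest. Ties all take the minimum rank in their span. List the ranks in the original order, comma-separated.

7, 3, 1, 6, 1, 3, 5

Sorted (descending): 39, 39, 28, 28, 27, 12, 9
The 2 values of 39 occupy positions 1–2 → each gets rank 1.
The 2 values of 28 occupy positions 3–4 → each gets rank 3.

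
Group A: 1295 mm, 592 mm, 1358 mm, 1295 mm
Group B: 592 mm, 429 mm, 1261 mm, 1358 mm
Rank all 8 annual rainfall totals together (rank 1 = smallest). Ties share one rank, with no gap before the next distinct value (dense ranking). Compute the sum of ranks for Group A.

Sorted (ascending): 429, 592, 592, 1261, 1295, 1295, 1358, 1358
The 2 values of 592 share dense rank 2.
The 2 values of 1295 share dense rank 4.
The 2 values of 1358 share dense rank 5.
Remaining distinct values take the next consecutive integers.
Group A values → pooled ranks: 1295→4, 592→2, 1358→5, 1295→4
Rank sum = 4 + 2 + 5 + 4 = 15

15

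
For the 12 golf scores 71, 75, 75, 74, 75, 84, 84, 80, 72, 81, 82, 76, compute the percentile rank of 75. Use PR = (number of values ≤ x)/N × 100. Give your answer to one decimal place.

N = 12.
Strictly below 75: 3. Equal to 75: 3.
PR = 6/12 × 100 = 50.0

50.0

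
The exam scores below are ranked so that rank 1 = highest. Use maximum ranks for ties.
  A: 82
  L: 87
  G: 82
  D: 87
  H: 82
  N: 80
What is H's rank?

5

Sorted (descending): 87, 87, 82, 82, 82, 80
The 2 values of 87 occupy positions 1–2 → each gets rank 2.
The 3 values of 82 occupy positions 3–5 → each gets rank 5.
H has value 82 → rank 5.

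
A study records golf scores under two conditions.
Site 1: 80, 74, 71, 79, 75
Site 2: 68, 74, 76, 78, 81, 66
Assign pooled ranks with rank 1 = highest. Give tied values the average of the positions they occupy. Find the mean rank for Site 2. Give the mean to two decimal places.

Sorted (descending): 81, 80, 79, 78, 76, 75, 74, 74, 71, 68, 66
The 2 values of 74 occupy positions 7–8 → average rank (7+8)/2 = 7.5.
Site 2 values → pooled ranks: 68→10, 74→7.5, 76→5, 78→4, 81→1, 66→11
Mean rank = (10 + 7.5 + 5 + 4 + 1 + 11) / 6 = 6.42

6.42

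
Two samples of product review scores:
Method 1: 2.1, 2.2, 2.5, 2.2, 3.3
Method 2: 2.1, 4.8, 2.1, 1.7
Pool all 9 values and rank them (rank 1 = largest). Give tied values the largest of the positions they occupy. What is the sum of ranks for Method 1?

23

Sorted (descending): 4.8, 3.3, 2.5, 2.2, 2.2, 2.1, 2.1, 2.1, 1.7
The 2 values of 2.2 occupy positions 4–5 → each gets rank 5.
The 3 values of 2.1 occupy positions 6–8 → each gets rank 8.
Method 1 values → pooled ranks: 2.1→8, 2.2→5, 2.5→3, 2.2→5, 3.3→2
Rank sum = 8 + 5 + 3 + 5 + 2 = 23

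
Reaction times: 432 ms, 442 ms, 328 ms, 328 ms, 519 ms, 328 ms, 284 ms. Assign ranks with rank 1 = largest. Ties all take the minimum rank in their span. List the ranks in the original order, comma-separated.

Sorted (descending): 519, 442, 432, 328, 328, 328, 284
The 3 values of 328 occupy positions 4–6 → each gets rank 4.

3, 2, 4, 4, 1, 4, 7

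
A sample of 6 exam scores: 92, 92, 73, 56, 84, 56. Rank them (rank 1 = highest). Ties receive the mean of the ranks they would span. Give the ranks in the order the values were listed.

1.5, 1.5, 4, 5.5, 3, 5.5

Sorted (descending): 92, 92, 84, 73, 56, 56
The 2 values of 92 occupy positions 1–2 → average rank (1+2)/2 = 1.5.
The 2 values of 56 occupy positions 5–6 → average rank (5+6)/2 = 5.5.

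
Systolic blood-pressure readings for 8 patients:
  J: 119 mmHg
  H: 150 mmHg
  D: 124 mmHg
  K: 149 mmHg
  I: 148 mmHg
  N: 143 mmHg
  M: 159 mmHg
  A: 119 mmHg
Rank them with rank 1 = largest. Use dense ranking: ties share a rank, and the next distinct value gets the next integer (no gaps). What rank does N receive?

5

Sorted (descending): 159, 150, 149, 148, 143, 124, 119, 119
The 2 values of 119 share dense rank 7.
Remaining distinct values take the next consecutive integers.
N has value 143 mmHg → rank 5.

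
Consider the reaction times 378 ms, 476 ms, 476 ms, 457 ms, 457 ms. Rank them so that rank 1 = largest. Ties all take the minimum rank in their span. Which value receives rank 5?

Sorted (descending): 476, 476, 457, 457, 378
The 2 values of 476 occupy positions 1–2 → each gets rank 1.
The 2 values of 457 occupy positions 3–4 → each gets rank 3.
Rank 5 → value 378.

378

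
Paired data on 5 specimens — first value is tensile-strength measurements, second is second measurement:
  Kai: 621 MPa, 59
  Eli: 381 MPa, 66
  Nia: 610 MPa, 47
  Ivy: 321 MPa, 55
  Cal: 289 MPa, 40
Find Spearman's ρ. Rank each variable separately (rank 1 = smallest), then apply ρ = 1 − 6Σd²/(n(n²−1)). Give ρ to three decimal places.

Ranks of variable 1: 5, 3, 4, 2, 1
Ranks of variable 2: 4, 5, 2, 3, 1
d = r₁ − r₂: 1, -2, 2, -1, 0
d²: 1, 4, 4, 1, 0; Σd² = 10
ρ = 1 − 6·10/(5·24) = 1 − 60/120 = 0.500

0.500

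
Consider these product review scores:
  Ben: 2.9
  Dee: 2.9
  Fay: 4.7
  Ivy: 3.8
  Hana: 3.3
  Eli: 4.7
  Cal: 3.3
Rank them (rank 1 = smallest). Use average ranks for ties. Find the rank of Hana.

Sorted (ascending): 2.9, 2.9, 3.3, 3.3, 3.8, 4.7, 4.7
The 2 values of 2.9 occupy positions 1–2 → average rank (1+2)/2 = 1.5.
The 2 values of 3.3 occupy positions 3–4 → average rank (3+4)/2 = 3.5.
The 2 values of 4.7 occupy positions 6–7 → average rank (6+7)/2 = 6.5.
Hana has value 3.3 → rank 3.5.

3.5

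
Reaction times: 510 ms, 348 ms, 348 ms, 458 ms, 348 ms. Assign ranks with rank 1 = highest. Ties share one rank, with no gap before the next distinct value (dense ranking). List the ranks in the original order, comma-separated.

1, 3, 3, 2, 3

Sorted (descending): 510, 458, 348, 348, 348
The 3 values of 348 share dense rank 3.
Remaining distinct values take the next consecutive integers.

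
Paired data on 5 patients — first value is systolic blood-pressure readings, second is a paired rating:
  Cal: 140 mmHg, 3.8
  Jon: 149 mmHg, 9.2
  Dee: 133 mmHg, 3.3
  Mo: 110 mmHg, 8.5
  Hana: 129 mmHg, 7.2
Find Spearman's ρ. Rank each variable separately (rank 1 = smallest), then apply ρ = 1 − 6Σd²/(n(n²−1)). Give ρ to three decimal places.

0.100

Ranks of variable 1: 4, 5, 3, 1, 2
Ranks of variable 2: 2, 5, 1, 4, 3
d = r₁ − r₂: 2, 0, 2, -3, -1
d²: 4, 0, 4, 9, 1; Σd² = 18
ρ = 1 − 6·18/(5·24) = 1 − 108/120 = 0.100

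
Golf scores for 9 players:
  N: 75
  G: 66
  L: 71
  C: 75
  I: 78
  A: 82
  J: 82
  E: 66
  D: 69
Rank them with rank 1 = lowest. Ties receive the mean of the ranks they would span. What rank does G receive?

1.5

Sorted (ascending): 66, 66, 69, 71, 75, 75, 78, 82, 82
The 2 values of 66 occupy positions 1–2 → average rank (1+2)/2 = 1.5.
The 2 values of 75 occupy positions 5–6 → average rank (5+6)/2 = 5.5.
The 2 values of 82 occupy positions 8–9 → average rank (8+9)/2 = 8.5.
G has value 66 → rank 1.5.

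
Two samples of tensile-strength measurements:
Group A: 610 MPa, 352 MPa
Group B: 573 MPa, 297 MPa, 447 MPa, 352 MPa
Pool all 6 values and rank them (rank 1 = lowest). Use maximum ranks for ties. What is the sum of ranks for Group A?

9

Sorted (ascending): 297, 352, 352, 447, 573, 610
The 2 values of 352 occupy positions 2–3 → each gets rank 3.
Group A values → pooled ranks: 610→6, 352→3
Rank sum = 6 + 3 = 9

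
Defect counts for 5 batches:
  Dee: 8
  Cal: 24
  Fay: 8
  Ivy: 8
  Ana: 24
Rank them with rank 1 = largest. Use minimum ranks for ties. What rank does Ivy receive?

3

Sorted (descending): 24, 24, 8, 8, 8
The 2 values of 24 occupy positions 1–2 → each gets rank 1.
The 3 values of 8 occupy positions 3–5 → each gets rank 3.
Ivy has value 8 → rank 3.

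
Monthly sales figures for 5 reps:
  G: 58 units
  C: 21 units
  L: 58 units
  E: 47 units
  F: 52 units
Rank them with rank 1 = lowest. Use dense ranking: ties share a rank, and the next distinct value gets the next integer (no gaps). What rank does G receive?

Sorted (ascending): 21, 47, 52, 58, 58
The 2 values of 58 share dense rank 4.
Remaining distinct values take the next consecutive integers.
G has value 58 units → rank 4.

4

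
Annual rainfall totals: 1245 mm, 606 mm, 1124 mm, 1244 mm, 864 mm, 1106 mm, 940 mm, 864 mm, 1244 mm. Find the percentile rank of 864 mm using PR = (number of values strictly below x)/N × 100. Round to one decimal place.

N = 9.
Strictly below 864: 1. Equal to 864: 2.
PR = 1/9 × 100 = 11.1

11.1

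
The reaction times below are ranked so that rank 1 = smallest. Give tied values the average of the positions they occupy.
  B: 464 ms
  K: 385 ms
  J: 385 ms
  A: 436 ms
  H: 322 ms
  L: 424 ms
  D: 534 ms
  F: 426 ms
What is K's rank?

Sorted (ascending): 322, 385, 385, 424, 426, 436, 464, 534
The 2 values of 385 occupy positions 2–3 → average rank (2+3)/2 = 2.5.
K has value 385 ms → rank 2.5.

2.5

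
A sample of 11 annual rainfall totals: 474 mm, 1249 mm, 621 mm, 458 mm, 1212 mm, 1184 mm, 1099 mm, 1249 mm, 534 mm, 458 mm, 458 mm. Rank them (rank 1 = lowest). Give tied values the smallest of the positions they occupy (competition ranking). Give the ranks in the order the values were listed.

Sorted (ascending): 458, 458, 458, 474, 534, 621, 1099, 1184, 1212, 1249, 1249
The 3 values of 458 occupy positions 1–3 → each gets rank 1.
The 2 values of 1249 occupy positions 10–11 → each gets rank 10.

4, 10, 6, 1, 9, 8, 7, 10, 5, 1, 1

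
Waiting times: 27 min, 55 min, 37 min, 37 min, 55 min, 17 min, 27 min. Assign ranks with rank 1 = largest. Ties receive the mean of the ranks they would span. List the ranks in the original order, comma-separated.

Sorted (descending): 55, 55, 37, 37, 27, 27, 17
The 2 values of 55 occupy positions 1–2 → average rank (1+2)/2 = 1.5.
The 2 values of 37 occupy positions 3–4 → average rank (3+4)/2 = 3.5.
The 2 values of 27 occupy positions 5–6 → average rank (5+6)/2 = 5.5.

5.5, 1.5, 3.5, 3.5, 1.5, 7, 5.5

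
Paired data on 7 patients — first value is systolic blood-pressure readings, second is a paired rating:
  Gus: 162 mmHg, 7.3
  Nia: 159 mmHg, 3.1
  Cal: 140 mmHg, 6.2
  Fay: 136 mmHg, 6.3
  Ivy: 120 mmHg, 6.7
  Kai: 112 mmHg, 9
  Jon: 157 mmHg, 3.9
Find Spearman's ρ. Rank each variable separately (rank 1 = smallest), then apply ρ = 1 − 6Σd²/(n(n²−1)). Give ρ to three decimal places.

-0.464

Ranks of variable 1: 7, 6, 4, 3, 2, 1, 5
Ranks of variable 2: 6, 1, 3, 4, 5, 7, 2
d = r₁ − r₂: 1, 5, 1, -1, -3, -6, 3
d²: 1, 25, 1, 1, 9, 36, 9; Σd² = 82
ρ = 1 − 6·82/(7·48) = 1 − 492/336 = -0.464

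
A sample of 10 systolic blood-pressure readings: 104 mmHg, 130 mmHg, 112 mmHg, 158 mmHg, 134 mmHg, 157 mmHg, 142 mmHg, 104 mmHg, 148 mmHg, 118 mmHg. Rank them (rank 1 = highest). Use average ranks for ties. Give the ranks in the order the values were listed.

9.5, 6, 8, 1, 5, 2, 4, 9.5, 3, 7

Sorted (descending): 158, 157, 148, 142, 134, 130, 118, 112, 104, 104
The 2 values of 104 occupy positions 9–10 → average rank (9+10)/2 = 9.5.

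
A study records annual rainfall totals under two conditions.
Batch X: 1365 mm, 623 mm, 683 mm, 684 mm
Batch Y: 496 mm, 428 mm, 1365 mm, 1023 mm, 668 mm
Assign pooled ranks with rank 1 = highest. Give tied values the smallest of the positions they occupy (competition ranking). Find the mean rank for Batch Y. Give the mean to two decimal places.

5.40

Sorted (descending): 1365, 1365, 1023, 684, 683, 668, 623, 496, 428
The 2 values of 1365 occupy positions 1–2 → each gets rank 1.
Batch Y values → pooled ranks: 496→8, 428→9, 1365→1, 1023→3, 668→6
Mean rank = (8 + 9 + 1 + 3 + 6) / 5 = 5.40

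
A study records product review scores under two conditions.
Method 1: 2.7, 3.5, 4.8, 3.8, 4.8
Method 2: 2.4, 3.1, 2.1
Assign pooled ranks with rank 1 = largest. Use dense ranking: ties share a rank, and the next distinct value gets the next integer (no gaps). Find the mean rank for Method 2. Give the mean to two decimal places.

5.67

Sorted (descending): 4.8, 4.8, 3.8, 3.5, 3.1, 2.7, 2.4, 2.1
The 2 values of 4.8 share dense rank 1.
Remaining distinct values take the next consecutive integers.
Method 2 values → pooled ranks: 2.4→6, 3.1→4, 2.1→7
Mean rank = (6 + 4 + 7) / 3 = 5.67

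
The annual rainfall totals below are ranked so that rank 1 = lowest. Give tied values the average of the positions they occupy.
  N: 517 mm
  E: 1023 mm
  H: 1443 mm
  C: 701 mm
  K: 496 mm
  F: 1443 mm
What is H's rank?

5.5

Sorted (ascending): 496, 517, 701, 1023, 1443, 1443
The 2 values of 1443 occupy positions 5–6 → average rank (5+6)/2 = 5.5.
H has value 1443 mm → rank 5.5.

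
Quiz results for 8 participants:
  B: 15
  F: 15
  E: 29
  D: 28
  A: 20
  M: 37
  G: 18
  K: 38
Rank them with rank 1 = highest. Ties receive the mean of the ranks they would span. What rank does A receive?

Sorted (descending): 38, 37, 29, 28, 20, 18, 15, 15
The 2 values of 15 occupy positions 7–8 → average rank (7+8)/2 = 7.5.
A has value 20 → rank 5.

5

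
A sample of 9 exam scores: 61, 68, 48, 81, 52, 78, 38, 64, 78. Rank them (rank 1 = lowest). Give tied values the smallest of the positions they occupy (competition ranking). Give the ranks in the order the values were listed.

4, 6, 2, 9, 3, 7, 1, 5, 7

Sorted (ascending): 38, 48, 52, 61, 64, 68, 78, 78, 81
The 2 values of 78 occupy positions 7–8 → each gets rank 7.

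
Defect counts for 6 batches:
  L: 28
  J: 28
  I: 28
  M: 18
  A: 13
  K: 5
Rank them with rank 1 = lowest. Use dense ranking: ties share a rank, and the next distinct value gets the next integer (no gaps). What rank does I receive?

4

Sorted (ascending): 5, 13, 18, 28, 28, 28
The 3 values of 28 share dense rank 4.
Remaining distinct values take the next consecutive integers.
I has value 28 → rank 4.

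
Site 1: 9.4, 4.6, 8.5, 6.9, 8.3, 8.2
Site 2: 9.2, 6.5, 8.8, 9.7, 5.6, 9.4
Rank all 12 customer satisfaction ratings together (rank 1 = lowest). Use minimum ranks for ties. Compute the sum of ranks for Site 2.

Sorted (ascending): 4.6, 5.6, 6.5, 6.9, 8.2, 8.3, 8.5, 8.8, 9.2, 9.4, 9.4, 9.7
The 2 values of 9.4 occupy positions 10–11 → each gets rank 10.
Site 2 values → pooled ranks: 9.2→9, 6.5→3, 8.8→8, 9.7→12, 5.6→2, 9.4→10
Rank sum = 9 + 3 + 8 + 12 + 2 + 10 = 44

44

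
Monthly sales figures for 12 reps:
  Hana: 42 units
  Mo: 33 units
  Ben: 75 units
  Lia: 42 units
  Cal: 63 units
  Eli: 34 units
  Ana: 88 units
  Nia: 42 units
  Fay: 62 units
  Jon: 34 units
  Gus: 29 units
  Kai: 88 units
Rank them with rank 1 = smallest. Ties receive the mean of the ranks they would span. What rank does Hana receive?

6

Sorted (ascending): 29, 33, 34, 34, 42, 42, 42, 62, 63, 75, 88, 88
The 2 values of 34 occupy positions 3–4 → average rank (3+4)/2 = 3.5.
The 3 values of 42 occupy positions 5–7 → average rank 6.
The 2 values of 88 occupy positions 11–12 → average rank (11+12)/2 = 11.5.
Hana has value 42 units → rank 6.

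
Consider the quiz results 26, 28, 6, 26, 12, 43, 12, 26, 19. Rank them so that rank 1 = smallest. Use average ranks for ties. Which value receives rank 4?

19

Sorted (ascending): 6, 12, 12, 19, 26, 26, 26, 28, 43
The 2 values of 12 occupy positions 2–3 → average rank (2+3)/2 = 2.5.
The 3 values of 26 occupy positions 5–7 → average rank 6.
Rank 4 → value 19.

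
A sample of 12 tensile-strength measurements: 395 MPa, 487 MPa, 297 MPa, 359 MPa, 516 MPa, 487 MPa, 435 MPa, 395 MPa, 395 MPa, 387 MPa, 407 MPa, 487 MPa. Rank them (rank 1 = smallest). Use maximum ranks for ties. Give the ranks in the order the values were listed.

6, 11, 1, 2, 12, 11, 8, 6, 6, 3, 7, 11

Sorted (ascending): 297, 359, 387, 395, 395, 395, 407, 435, 487, 487, 487, 516
The 3 values of 395 occupy positions 4–6 → each gets rank 6.
The 3 values of 487 occupy positions 9–11 → each gets rank 11.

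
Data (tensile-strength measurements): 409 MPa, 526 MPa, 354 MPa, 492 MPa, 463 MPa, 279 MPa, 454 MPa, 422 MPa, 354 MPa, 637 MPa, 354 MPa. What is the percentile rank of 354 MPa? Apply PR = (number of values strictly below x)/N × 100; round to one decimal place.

9.1

N = 11.
Strictly below 354: 1. Equal to 354: 3.
PR = 1/11 × 100 = 9.1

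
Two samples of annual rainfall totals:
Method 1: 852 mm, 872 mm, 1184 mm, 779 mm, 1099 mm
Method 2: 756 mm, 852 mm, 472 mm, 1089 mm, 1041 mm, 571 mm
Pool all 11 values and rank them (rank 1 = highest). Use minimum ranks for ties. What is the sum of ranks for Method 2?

43

Sorted (descending): 1184, 1099, 1089, 1041, 872, 852, 852, 779, 756, 571, 472
The 2 values of 852 occupy positions 6–7 → each gets rank 6.
Method 2 values → pooled ranks: 756→9, 852→6, 472→11, 1089→3, 1041→4, 571→10
Rank sum = 9 + 6 + 11 + 3 + 4 + 10 = 43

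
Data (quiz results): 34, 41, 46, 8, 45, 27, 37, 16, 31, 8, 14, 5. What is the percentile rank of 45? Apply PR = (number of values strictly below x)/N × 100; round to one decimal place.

83.3

N = 12.
Strictly below 45: 10. Equal to 45: 1.
PR = 10/12 × 100 = 83.3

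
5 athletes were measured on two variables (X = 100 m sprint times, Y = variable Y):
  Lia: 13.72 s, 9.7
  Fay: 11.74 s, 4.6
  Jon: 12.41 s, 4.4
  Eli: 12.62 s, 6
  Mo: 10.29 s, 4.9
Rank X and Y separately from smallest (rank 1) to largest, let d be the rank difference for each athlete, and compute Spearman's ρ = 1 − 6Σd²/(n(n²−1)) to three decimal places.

0.600

Ranks of variable 1: 5, 2, 3, 4, 1
Ranks of variable 2: 5, 2, 1, 4, 3
d = r₁ − r₂: 0, 0, 2, 0, -2
d²: 0, 0, 4, 0, 4; Σd² = 8
ρ = 1 − 6·8/(5·24) = 1 − 48/120 = 0.600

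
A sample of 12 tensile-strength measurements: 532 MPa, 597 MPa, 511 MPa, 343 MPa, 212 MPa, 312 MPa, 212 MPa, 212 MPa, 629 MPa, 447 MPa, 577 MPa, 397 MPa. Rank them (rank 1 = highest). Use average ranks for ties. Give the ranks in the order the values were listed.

Sorted (descending): 629, 597, 577, 532, 511, 447, 397, 343, 312, 212, 212, 212
The 3 values of 212 occupy positions 10–12 → average rank 11.

4, 2, 5, 8, 11, 9, 11, 11, 1, 6, 3, 7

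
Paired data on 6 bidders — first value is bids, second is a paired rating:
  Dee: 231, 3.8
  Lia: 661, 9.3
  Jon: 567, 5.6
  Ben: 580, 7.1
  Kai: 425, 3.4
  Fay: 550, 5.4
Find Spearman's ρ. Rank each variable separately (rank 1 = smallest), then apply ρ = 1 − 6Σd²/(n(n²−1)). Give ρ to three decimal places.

0.943

Ranks of variable 1: 1, 6, 4, 5, 2, 3
Ranks of variable 2: 2, 6, 4, 5, 1, 3
d = r₁ − r₂: -1, 0, 0, 0, 1, 0
d²: 1, 0, 0, 0, 1, 0; Σd² = 2
ρ = 1 − 6·2/(6·35) = 1 − 12/210 = 0.943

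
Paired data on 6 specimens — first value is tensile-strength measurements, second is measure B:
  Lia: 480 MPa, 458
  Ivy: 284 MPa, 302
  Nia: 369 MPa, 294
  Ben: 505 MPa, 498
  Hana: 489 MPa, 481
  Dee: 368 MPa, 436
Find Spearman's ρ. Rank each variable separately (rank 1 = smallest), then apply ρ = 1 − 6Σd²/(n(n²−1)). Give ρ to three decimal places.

Ranks of variable 1: 4, 1, 3, 6, 5, 2
Ranks of variable 2: 4, 2, 1, 6, 5, 3
d = r₁ − r₂: 0, -1, 2, 0, 0, -1
d²: 0, 1, 4, 0, 0, 1; Σd² = 6
ρ = 1 − 6·6/(6·35) = 1 − 36/210 = 0.829

0.829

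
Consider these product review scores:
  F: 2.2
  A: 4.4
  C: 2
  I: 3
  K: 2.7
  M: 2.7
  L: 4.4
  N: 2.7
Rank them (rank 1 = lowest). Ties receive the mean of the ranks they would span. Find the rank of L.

Sorted (ascending): 2, 2.2, 2.7, 2.7, 2.7, 3, 4.4, 4.4
The 3 values of 2.7 occupy positions 3–5 → average rank 4.
The 2 values of 4.4 occupy positions 7–8 → average rank (7+8)/2 = 7.5.
L has value 4.4 → rank 7.5.

7.5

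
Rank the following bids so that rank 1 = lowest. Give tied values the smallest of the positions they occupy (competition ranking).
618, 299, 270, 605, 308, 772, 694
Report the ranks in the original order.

5, 2, 1, 4, 3, 7, 6

Sorted (ascending): 270, 299, 308, 605, 618, 694, 772
No ties — each value takes its position as its rank.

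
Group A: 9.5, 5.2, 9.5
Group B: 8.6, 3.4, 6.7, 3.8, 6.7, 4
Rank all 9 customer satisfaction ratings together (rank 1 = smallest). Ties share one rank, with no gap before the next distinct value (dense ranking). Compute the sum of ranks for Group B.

22

Sorted (ascending): 3.4, 3.8, 4, 5.2, 6.7, 6.7, 8.6, 9.5, 9.5
The 2 values of 6.7 share dense rank 5.
The 2 values of 9.5 share dense rank 7.
Remaining distinct values take the next consecutive integers.
Group B values → pooled ranks: 8.6→6, 3.4→1, 6.7→5, 3.8→2, 6.7→5, 4→3
Rank sum = 6 + 1 + 5 + 2 + 5 + 3 = 22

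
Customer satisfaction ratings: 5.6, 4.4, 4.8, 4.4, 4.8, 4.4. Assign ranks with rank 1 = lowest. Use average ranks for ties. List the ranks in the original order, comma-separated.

Sorted (ascending): 4.4, 4.4, 4.4, 4.8, 4.8, 5.6
The 3 values of 4.4 occupy positions 1–3 → average rank 2.
The 2 values of 4.8 occupy positions 4–5 → average rank (4+5)/2 = 4.5.

6, 2, 4.5, 2, 4.5, 2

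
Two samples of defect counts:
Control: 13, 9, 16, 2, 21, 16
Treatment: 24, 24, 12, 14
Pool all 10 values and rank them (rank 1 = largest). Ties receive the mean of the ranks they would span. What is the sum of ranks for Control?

38

Sorted (descending): 24, 24, 21, 16, 16, 14, 13, 12, 9, 2
The 2 values of 24 occupy positions 1–2 → average rank (1+2)/2 = 1.5.
The 2 values of 16 occupy positions 4–5 → average rank (4+5)/2 = 4.5.
Control values → pooled ranks: 13→7, 9→9, 16→4.5, 2→10, 21→3, 16→4.5
Rank sum = 7 + 9 + 4.5 + 10 + 3 + 4.5 = 38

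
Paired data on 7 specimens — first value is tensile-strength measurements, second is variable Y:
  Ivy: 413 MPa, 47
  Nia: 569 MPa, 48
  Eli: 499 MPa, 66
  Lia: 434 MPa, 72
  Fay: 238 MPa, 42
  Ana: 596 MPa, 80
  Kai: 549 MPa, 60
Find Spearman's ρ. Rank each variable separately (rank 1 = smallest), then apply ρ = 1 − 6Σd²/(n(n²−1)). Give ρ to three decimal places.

Ranks of variable 1: 2, 6, 4, 3, 1, 7, 5
Ranks of variable 2: 2, 3, 5, 6, 1, 7, 4
d = r₁ − r₂: 0, 3, -1, -3, 0, 0, 1
d²: 0, 9, 1, 9, 0, 0, 1; Σd² = 20
ρ = 1 − 6·20/(7·48) = 1 − 120/336 = 0.643

0.643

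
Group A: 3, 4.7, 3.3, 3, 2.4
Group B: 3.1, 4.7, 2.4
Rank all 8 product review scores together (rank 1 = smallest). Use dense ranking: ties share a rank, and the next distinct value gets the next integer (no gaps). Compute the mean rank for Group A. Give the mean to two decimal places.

Sorted (ascending): 2.4, 2.4, 3, 3, 3.1, 3.3, 4.7, 4.7
The 2 values of 2.4 share dense rank 1.
The 2 values of 3 share dense rank 2.
The 2 values of 4.7 share dense rank 5.
Remaining distinct values take the next consecutive integers.
Group A values → pooled ranks: 3→2, 4.7→5, 3.3→4, 3→2, 2.4→1
Mean rank = (2 + 5 + 4 + 2 + 1) / 5 = 2.80

2.80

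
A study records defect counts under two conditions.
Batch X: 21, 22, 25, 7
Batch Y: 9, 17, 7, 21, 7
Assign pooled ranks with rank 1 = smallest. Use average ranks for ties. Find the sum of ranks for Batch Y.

Sorted (ascending): 7, 7, 7, 9, 17, 21, 21, 22, 25
The 3 values of 7 occupy positions 1–3 → average rank 2.
The 2 values of 21 occupy positions 6–7 → average rank (6+7)/2 = 6.5.
Batch Y values → pooled ranks: 9→4, 17→5, 7→2, 21→6.5, 7→2
Rank sum = 4 + 5 + 2 + 6.5 + 2 = 19.5

19.5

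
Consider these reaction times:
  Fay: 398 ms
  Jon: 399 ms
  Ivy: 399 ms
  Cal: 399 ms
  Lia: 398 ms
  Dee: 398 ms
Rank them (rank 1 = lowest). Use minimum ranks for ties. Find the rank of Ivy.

Sorted (ascending): 398, 398, 398, 399, 399, 399
The 3 values of 398 occupy positions 1–3 → each gets rank 1.
The 3 values of 399 occupy positions 4–6 → each gets rank 4.
Ivy has value 399 ms → rank 4.

4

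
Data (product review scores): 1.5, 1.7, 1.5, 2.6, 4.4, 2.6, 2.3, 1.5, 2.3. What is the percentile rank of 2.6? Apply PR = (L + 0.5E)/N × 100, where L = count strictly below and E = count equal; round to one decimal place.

N = 9.
Strictly below 2.6: 6. Equal to 2.6: 2.
PR = (6 + 0.5·2)/9 × 100 = 77.8

77.8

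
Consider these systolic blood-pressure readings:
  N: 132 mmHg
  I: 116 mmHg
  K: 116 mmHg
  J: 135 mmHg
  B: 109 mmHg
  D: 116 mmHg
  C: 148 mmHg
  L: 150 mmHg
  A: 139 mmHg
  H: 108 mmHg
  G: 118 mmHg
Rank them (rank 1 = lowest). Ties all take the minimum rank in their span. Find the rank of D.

Sorted (ascending): 108, 109, 116, 116, 116, 118, 132, 135, 139, 148, 150
The 3 values of 116 occupy positions 3–5 → each gets rank 3.
D has value 116 mmHg → rank 3.

3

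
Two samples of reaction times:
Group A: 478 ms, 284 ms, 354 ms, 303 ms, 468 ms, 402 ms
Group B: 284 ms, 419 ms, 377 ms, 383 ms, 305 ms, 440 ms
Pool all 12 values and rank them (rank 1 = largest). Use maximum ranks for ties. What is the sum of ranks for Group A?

38

Sorted (descending): 478, 468, 440, 419, 402, 383, 377, 354, 305, 303, 284, 284
The 2 values of 284 occupy positions 11–12 → each gets rank 12.
Group A values → pooled ranks: 478→1, 284→12, 354→8, 303→10, 468→2, 402→5
Rank sum = 1 + 12 + 8 + 10 + 2 + 5 = 38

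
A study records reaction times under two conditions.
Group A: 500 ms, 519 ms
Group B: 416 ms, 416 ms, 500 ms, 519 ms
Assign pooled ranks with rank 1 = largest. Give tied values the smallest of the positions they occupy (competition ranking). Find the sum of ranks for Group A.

4

Sorted (descending): 519, 519, 500, 500, 416, 416
The 2 values of 519 occupy positions 1–2 → each gets rank 1.
The 2 values of 500 occupy positions 3–4 → each gets rank 3.
The 2 values of 416 occupy positions 5–6 → each gets rank 5.
Group A values → pooled ranks: 500→3, 519→1
Rank sum = 3 + 1 = 4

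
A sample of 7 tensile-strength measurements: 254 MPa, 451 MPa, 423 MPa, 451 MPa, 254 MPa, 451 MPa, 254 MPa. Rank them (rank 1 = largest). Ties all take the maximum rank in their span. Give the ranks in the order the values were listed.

Sorted (descending): 451, 451, 451, 423, 254, 254, 254
The 3 values of 451 occupy positions 1–3 → each gets rank 3.
The 3 values of 254 occupy positions 5–7 → each gets rank 7.

7, 3, 4, 3, 7, 3, 7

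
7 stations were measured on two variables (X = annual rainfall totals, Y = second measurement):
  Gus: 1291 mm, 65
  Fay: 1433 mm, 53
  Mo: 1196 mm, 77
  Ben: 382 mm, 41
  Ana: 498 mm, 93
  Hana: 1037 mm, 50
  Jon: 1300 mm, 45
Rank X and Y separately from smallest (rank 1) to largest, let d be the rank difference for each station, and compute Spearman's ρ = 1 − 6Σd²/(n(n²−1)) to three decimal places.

Ranks of variable 1: 5, 7, 4, 1, 2, 3, 6
Ranks of variable 2: 5, 4, 6, 1, 7, 3, 2
d = r₁ − r₂: 0, 3, -2, 0, -5, 0, 4
d²: 0, 9, 4, 0, 25, 0, 16; Σd² = 54
ρ = 1 − 6·54/(7·48) = 1 − 324/336 = 0.036

0.036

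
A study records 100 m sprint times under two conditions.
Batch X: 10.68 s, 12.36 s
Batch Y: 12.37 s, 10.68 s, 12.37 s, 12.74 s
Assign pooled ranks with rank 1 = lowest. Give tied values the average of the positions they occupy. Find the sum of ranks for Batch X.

Sorted (ascending): 10.68, 10.68, 12.36, 12.37, 12.37, 12.74
The 2 values of 10.68 occupy positions 1–2 → average rank (1+2)/2 = 1.5.
The 2 values of 12.37 occupy positions 4–5 → average rank (4+5)/2 = 4.5.
Batch X values → pooled ranks: 10.68→1.5, 12.36→3
Rank sum = 1.5 + 3 = 4.5

4.5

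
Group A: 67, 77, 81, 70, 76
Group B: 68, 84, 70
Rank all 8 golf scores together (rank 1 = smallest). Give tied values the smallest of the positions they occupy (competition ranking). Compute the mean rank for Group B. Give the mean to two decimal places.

4.33

Sorted (ascending): 67, 68, 70, 70, 76, 77, 81, 84
The 2 values of 70 occupy positions 3–4 → each gets rank 3.
Group B values → pooled ranks: 68→2, 84→8, 70→3
Mean rank = (2 + 8 + 3) / 3 = 4.33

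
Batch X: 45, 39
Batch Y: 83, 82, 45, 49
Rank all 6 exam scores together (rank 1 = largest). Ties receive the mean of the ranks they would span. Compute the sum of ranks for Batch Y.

10.5

Sorted (descending): 83, 82, 49, 45, 45, 39
The 2 values of 45 occupy positions 4–5 → average rank (4+5)/2 = 4.5.
Batch Y values → pooled ranks: 83→1, 82→2, 45→4.5, 49→3
Rank sum = 1 + 2 + 4.5 + 3 = 10.5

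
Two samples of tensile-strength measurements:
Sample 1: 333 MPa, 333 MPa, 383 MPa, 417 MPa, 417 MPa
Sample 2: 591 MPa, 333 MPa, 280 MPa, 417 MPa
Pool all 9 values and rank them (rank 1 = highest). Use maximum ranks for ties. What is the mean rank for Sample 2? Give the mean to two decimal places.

Sorted (descending): 591, 417, 417, 417, 383, 333, 333, 333, 280
The 3 values of 417 occupy positions 2–4 → each gets rank 4.
The 3 values of 333 occupy positions 6–8 → each gets rank 8.
Sample 2 values → pooled ranks: 591→1, 333→8, 280→9, 417→4
Mean rank = (1 + 8 + 9 + 4) / 4 = 5.50

5.50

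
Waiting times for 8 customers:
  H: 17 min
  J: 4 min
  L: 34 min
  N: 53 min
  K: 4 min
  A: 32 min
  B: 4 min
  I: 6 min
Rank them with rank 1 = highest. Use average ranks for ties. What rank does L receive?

Sorted (descending): 53, 34, 32, 17, 6, 4, 4, 4
The 3 values of 4 occupy positions 6–8 → average rank 7.
L has value 34 min → rank 2.

2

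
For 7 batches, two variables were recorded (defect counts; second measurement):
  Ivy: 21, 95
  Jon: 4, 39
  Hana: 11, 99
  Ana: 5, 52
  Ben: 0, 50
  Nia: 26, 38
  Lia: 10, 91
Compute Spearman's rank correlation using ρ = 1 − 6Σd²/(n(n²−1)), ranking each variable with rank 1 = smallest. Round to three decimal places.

0.179

Ranks of variable 1: 6, 2, 5, 3, 1, 7, 4
Ranks of variable 2: 6, 2, 7, 4, 3, 1, 5
d = r₁ − r₂: 0, 0, -2, -1, -2, 6, -1
d²: 0, 0, 4, 1, 4, 36, 1; Σd² = 46
ρ = 1 − 6·46/(7·48) = 1 − 276/336 = 0.179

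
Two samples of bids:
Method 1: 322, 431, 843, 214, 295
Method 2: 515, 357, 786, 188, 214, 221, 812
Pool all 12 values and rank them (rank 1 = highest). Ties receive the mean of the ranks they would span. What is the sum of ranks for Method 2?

46.5

Sorted (descending): 843, 812, 786, 515, 431, 357, 322, 295, 221, 214, 214, 188
The 2 values of 214 occupy positions 10–11 → average rank (10+11)/2 = 10.5.
Method 2 values → pooled ranks: 515→4, 357→6, 786→3, 188→12, 214→10.5, 221→9, 812→2
Rank sum = 4 + 6 + 3 + 12 + 10.5 + 9 + 2 = 46.5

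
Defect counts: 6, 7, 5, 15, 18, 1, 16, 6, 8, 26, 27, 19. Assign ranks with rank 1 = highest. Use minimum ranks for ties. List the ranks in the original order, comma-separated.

9, 8, 11, 6, 4, 12, 5, 9, 7, 2, 1, 3

Sorted (descending): 27, 26, 19, 18, 16, 15, 8, 7, 6, 6, 5, 1
The 2 values of 6 occupy positions 9–10 → each gets rank 9.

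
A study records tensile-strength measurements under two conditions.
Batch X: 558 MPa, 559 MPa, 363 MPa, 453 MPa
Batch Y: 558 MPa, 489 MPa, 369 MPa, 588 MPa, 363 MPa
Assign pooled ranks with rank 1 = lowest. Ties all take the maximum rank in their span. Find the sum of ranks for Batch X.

21

Sorted (ascending): 363, 363, 369, 453, 489, 558, 558, 559, 588
The 2 values of 363 occupy positions 1–2 → each gets rank 2.
The 2 values of 558 occupy positions 6–7 → each gets rank 7.
Batch X values → pooled ranks: 558→7, 559→8, 363→2, 453→4
Rank sum = 7 + 8 + 2 + 4 = 21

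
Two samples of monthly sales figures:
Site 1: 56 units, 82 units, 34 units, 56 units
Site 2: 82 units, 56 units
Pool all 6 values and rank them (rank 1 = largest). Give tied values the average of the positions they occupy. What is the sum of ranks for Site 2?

5.5

Sorted (descending): 82, 82, 56, 56, 56, 34
The 2 values of 82 occupy positions 1–2 → average rank (1+2)/2 = 1.5.
The 3 values of 56 occupy positions 3–5 → average rank 4.
Site 2 values → pooled ranks: 82→1.5, 56→4
Rank sum = 1.5 + 4 = 5.5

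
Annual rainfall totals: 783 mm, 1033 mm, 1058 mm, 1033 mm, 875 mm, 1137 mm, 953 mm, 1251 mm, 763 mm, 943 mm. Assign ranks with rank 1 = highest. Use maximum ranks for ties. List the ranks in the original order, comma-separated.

Sorted (descending): 1251, 1137, 1058, 1033, 1033, 953, 943, 875, 783, 763
The 2 values of 1033 occupy positions 4–5 → each gets rank 5.

9, 5, 3, 5, 8, 2, 6, 1, 10, 7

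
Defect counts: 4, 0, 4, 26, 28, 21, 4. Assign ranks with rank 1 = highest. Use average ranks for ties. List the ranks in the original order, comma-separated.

5, 7, 5, 2, 1, 3, 5

Sorted (descending): 28, 26, 21, 4, 4, 4, 0
The 3 values of 4 occupy positions 4–6 → average rank 5.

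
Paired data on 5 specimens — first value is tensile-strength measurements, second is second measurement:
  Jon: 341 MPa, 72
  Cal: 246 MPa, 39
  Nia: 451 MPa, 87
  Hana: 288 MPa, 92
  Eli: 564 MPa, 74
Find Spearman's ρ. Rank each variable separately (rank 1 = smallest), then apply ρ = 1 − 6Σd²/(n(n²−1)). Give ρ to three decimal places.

0.300

Ranks of variable 1: 3, 1, 4, 2, 5
Ranks of variable 2: 2, 1, 4, 5, 3
d = r₁ − r₂: 1, 0, 0, -3, 2
d²: 1, 0, 0, 9, 4; Σd² = 14
ρ = 1 − 6·14/(5·24) = 1 − 84/120 = 0.300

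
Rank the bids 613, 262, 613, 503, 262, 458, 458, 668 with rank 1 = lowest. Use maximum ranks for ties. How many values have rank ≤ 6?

Sorted (ascending): 262, 262, 458, 458, 503, 613, 613, 668
The 2 values of 262 occupy positions 1–2 → each gets rank 2.
The 2 values of 458 occupy positions 3–4 → each gets rank 4.
The 2 values of 613 occupy positions 6–7 → each gets rank 7.
Ranks ≤ 6: {2, 2, 4, 4, 5} → 5 values.

5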